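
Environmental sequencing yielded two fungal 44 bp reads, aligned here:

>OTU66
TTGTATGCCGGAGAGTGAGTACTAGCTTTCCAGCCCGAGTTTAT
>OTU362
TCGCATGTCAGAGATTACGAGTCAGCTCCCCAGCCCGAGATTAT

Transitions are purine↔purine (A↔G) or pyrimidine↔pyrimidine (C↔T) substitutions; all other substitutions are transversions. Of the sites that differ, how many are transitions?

10

Differing sites — 2:T/C (Ti); 4:T/C (Ti); 8:C/T (Ti); 10:G/A (Ti); 15:G/T (Tv); 17:G/A (Ti); 18:A/C (Tv); 20:T/A (Tv); 21:A/G (Ti); 22:C/T (Ti); 23:T/C (Ti); 28:T/C (Ti); 29:T/C (Ti); 40:T/A (Tv).
Of the 14 differences, 10 transitions and 4 transversions, so the answer is 10.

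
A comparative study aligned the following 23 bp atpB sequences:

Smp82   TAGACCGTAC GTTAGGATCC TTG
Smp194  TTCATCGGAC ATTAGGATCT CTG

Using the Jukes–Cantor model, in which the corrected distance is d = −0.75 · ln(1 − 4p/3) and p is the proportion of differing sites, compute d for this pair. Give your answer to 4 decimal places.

0.3904

Mismatches occur at site 2 (A/T), site 3 (G/C), site 5 (C/T), site 8 (T/G), site 11 (G/A), site 20 (C/T), site 21 (T/C).
p = 7/23 = 0.304348.
d = −0.75 · ln(1 − (4/3)·0.304348) = −0.75 · ln(0.594203) = −0.75 · (-0.520534) = 0.3904.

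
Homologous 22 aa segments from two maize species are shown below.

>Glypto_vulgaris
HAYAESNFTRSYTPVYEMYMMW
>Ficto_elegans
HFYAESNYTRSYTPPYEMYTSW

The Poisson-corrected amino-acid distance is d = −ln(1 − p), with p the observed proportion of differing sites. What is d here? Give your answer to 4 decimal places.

0.2578

Mismatches occur at site 2 (A↔F), site 8 (F↔Y), site 15 (V↔P), site 20 (M↔T), site 21 (M↔S).
p = 5/22 = 0.227273.
d = −ln(1 − 0.227273) = −ln(0.772727) = 0.2578.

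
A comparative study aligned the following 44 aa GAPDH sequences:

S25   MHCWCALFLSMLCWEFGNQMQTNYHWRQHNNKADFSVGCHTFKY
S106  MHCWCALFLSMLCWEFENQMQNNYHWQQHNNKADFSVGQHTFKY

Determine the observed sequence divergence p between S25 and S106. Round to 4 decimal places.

0.0909

Differing sites — 17:G/E; 22:T/N; 27:R/Q; 39:C/Q.
There are 4 differences over 44 sites, so p = 4/44 = 0.0909.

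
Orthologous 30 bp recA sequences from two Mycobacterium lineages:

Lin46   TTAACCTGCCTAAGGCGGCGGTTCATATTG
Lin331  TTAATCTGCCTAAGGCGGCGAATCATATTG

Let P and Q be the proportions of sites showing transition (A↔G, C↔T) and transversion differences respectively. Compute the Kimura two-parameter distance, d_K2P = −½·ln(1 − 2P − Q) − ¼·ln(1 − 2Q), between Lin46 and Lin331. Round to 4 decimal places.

0.1084

Mismatches occur at site 5 (C/T, transition), site 21 (G/A, transition), site 22 (T/A, transversion).
Of the 3 differences, 2 transitions and 1 transversion over 30 sites: P = 2/30 = 0.066667, Q = 1/30 = 0.033333.
d = −0.5·ln(0.833333) − 0.25·ln(0.933334) = −0.5·(-0.182322) − 0.25·(-0.068992) = 0.1084.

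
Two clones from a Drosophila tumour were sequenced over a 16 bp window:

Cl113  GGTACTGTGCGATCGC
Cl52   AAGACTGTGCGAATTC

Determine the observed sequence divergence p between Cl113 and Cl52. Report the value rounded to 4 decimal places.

0.3750

Differing sites — 1:G/A; 2:G/A; 3:T/G; 13:T/A; 14:C/T; 15:G/T.
There are 6 differences over 16 sites, so p = 6/16 = 0.3750.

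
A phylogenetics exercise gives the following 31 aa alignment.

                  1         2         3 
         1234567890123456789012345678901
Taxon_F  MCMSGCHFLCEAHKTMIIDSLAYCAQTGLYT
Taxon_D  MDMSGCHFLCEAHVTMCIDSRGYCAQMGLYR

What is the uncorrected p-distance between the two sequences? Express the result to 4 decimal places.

Mismatches occur at site 2 (C↔D), site 14 (K↔V), site 17 (I↔C), site 21 (L↔R), site 22 (A↔G), site 27 (T↔M), site 31 (T↔R).
There are 7 differences over 31 sites, so p = 7/31 = 0.2258.

0.2258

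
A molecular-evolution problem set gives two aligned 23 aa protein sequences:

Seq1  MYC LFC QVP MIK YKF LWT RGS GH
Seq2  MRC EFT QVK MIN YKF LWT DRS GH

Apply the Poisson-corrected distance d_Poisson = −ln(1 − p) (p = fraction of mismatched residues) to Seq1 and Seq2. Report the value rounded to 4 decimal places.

Differing sites — 2:Y/R; 4:L/E; 6:C/T; 9:P/K; 12:K/N; 19:R/D; 20:G/R.
p = 7/23 = 0.304348.
d = −ln(1 − 0.304348) = −ln(0.695652) = 0.3629.

0.3629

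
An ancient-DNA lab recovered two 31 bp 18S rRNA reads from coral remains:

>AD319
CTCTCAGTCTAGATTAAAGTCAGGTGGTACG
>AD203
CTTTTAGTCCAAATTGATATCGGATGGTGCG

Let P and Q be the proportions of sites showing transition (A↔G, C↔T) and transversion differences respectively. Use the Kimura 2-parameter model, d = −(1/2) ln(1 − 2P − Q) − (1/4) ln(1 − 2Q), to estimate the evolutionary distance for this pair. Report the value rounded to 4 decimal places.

0.4912

Mismatches occur at site 3 (C/T, transition), site 5 (C/T, transition), site 10 (T/C, transition), site 12 (G/A, transition), site 16 (A/G, transition), site 18 (A/T, transversion), site 19 (G/A, transition), site 22 (A/G, transition), site 24 (G/A, transition), site 29 (A/G, transition).
Of the 10 differences, 9 transitions and 1 transversion over 31 sites: P = 9/31 = 0.290323, Q = 1/31 = 0.032258.
d = −0.5·ln(0.387096) − 0.25·ln(0.935484) = −0.5·(-0.949083) − 0.25·(-0.066691) = 0.4912.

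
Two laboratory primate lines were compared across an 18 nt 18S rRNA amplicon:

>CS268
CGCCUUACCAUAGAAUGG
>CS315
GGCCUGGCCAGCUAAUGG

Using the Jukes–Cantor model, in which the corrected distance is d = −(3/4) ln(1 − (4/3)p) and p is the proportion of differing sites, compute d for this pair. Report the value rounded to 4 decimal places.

0.4408

Mismatches occur at site 1 (C↔G), site 6 (U↔G), site 7 (A↔G), site 11 (U↔G), site 12 (A↔C), site 13 (G↔U).
p = 6/18 = 0.333333.
d = −0.75 · ln(1 − (4/3)·0.333333) = −0.75 · ln(0.555556) = −0.75 · (-0.587786) = 0.4408.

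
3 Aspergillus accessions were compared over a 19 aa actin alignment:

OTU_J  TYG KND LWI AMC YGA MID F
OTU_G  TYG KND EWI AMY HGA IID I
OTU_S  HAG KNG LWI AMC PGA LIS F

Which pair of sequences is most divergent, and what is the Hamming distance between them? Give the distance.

9

Pairwise Hamming distances:
  OTU_J vs OTU_G: 5
  OTU_J vs OTU_S: 6
  OTU_G vs OTU_S: 9
The largest is 9, between OTU_G and OTU_S.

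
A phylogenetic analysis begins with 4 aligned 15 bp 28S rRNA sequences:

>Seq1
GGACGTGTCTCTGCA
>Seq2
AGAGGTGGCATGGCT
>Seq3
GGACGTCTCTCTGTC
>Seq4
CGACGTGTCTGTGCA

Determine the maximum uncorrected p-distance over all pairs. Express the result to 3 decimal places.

Pairwise Hamming distances:
  Seq1 vs Seq2: 7
  Seq1 vs Seq3: 3
  Seq1 vs Seq4: 2
  Seq2 vs Seq3: 9
  Seq2 vs Seq4: 7
  Seq3 vs Seq4: 5
The largest is 9 mismatches, between Seq2 and Seq3; p = 9/15 = 0.600.

0.600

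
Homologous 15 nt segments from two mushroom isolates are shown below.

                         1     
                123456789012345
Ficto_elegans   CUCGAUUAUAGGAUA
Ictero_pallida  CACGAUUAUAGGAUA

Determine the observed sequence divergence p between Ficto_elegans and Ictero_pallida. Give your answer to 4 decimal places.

A single mismatch occurs at site 2 (U→A).
There are 1 differences over 15 sites, so p = 1/15 = 0.0667.

0.0667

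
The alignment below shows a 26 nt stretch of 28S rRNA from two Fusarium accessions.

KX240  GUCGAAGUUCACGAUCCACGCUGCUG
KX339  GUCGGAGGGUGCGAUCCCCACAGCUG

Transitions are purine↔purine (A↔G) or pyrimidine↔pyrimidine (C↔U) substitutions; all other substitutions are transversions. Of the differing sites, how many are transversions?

Mismatches occur at site 5 (A→G, transition), site 8 (U→G, transversion), site 9 (U→G, transversion), site 10 (C→U, transition), site 11 (A→G, transition), site 18 (A→C, transversion), site 20 (G→A, transition), site 22 (U→A, transversion).
Of the 8 differences, 4 transitions and 4 transversions, so the answer is 4.

4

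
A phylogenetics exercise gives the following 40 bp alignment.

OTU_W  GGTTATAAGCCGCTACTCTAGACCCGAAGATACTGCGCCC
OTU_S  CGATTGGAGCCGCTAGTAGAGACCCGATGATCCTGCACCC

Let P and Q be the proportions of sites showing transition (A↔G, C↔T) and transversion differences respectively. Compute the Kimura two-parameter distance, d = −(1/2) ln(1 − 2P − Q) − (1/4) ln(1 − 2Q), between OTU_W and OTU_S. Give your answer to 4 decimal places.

0.3460

The sequences differ at positions 1 (G/C, transversion), 3 (T/A, transversion), 5 (A/T, transversion), 6 (T/G, transversion), 7 (A/G, transition), 16 (C/G, transversion), 18 (C/A, transversion), 19 (T/G, transversion), 28 (A/T, transversion), 32 (A/C, transversion), 37 (G/A, transition).
Of the 11 differences, 2 transitions and 9 transversions over 40 sites: P = 2/40 = 0.050000, Q = 9/40 = 0.225000.
d = −0.5·ln(0.675000) − 0.25·ln(0.550000) = −0.5·(-0.393043) − 0.25·(-0.597837) = 0.3460.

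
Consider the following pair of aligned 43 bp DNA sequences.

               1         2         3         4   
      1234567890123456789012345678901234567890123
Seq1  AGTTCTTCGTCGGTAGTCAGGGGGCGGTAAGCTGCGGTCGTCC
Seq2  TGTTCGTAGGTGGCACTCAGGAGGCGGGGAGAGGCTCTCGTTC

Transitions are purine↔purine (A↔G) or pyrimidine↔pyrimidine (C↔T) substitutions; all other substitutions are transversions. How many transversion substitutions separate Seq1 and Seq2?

Mismatches occur at site 1 (A→T, transversion), site 6 (T→G, transversion), site 8 (C→A, transversion), site 10 (T→G, transversion), site 11 (C→T, transition), site 14 (T→C, transition), site 16 (G→C, transversion), site 22 (G→A, transition), site 28 (T→G, transversion), site 29 (A→G, transition), site 32 (C→A, transversion), site 33 (T→G, transversion), site 36 (G→T, transversion), site 37 (G→C, transversion), site 42 (C→T, transition).
Of the 15 differences, 5 transitions and 10 transversions, so the answer is 10.

10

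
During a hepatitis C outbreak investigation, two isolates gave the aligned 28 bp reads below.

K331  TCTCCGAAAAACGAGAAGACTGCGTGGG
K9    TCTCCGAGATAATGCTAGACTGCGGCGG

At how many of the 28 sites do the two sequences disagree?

Mismatches occur at site 8 (A↔G), site 10 (A↔T), site 12 (C↔A), site 13 (G↔T), site 14 (A↔G), site 15 (G↔C), site 16 (A↔T), site 25 (T↔G), site 26 (G↔C).
That gives 9 mismatches out of 28 aligned sites, so the Hamming distance is 9.

9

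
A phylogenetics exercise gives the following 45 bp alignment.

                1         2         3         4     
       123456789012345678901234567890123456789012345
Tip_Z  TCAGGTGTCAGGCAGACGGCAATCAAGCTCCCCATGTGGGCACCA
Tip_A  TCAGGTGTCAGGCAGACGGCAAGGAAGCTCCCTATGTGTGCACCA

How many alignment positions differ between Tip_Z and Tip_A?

4

Mismatches occur at site 23 (T↔G), site 24 (C↔G), site 33 (C↔T), site 39 (G↔T).
That gives 4 mismatches out of 45 aligned sites, so the Hamming distance is 4.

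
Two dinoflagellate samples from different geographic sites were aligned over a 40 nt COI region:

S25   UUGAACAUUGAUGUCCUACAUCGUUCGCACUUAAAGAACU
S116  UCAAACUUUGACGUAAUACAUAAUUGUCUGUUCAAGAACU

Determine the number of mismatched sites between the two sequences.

13

The sequences differ at positions 2 (U/C), 3 (G/A), 7 (A/U), 12 (U/C), 15 (C/A), 16 (C/A), 22 (C/A), 23 (G/A), 26 (C/G), 27 (G/U), 29 (A/U), 30 (C/G), 33 (A/C).
That gives 13 mismatches out of 40 aligned sites, so the Hamming distance is 13.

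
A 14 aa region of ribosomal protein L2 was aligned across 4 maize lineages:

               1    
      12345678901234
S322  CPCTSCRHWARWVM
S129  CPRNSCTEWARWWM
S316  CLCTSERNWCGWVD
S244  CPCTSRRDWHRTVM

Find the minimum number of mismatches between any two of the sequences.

4

Pairwise Hamming distances:
  S322 vs S129: 5
  S322 vs S316: 6
  S322 vs S244: 4
  S129 vs S316: 10
  S129 vs S244: 8
  S316 vs S244: 7
The smallest is 4, between S322 and S244.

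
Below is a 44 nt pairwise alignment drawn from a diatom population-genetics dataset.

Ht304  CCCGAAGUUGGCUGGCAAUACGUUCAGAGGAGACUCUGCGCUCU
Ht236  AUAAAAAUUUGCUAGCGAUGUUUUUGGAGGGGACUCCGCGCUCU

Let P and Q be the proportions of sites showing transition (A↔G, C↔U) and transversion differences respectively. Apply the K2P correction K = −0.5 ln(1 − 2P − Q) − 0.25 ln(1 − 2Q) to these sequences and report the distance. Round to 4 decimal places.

0.4971

Mismatches occur at site 1 (C↔A, transversion), site 2 (C↔U, transition), site 3 (C↔A, transversion), site 4 (G↔A, transition), site 7 (G↔A, transition), site 10 (G↔U, transversion), site 14 (G↔A, transition), site 17 (A↔G, transition), site 20 (A↔G, transition), site 21 (C↔U, transition), site 22 (G↔U, transversion), site 25 (C↔U, transition), site 26 (A↔G, transition), site 31 (A↔G, transition), site 37 (U↔C, transition).
Of the 15 differences, 11 transitions and 4 transversions over 44 sites: P = 11/44 = 0.250000, Q = 4/44 = 0.090909.
d = −0.5·ln(0.409091) − 0.25·ln(0.818182) = −0.5·(-0.893818) − 0.25·(-0.200670) = 0.4971.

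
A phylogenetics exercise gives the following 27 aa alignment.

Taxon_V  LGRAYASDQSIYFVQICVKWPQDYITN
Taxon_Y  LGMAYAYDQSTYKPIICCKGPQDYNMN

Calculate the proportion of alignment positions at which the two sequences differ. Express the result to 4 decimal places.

0.3704

Mismatches occur at site 3 (R/M), site 7 (S/Y), site 11 (I/T), site 13 (F/K), site 14 (V/P), site 15 (Q/I), site 18 (V/C), site 20 (W/G), site 25 (I/N), site 26 (T/M).
There are 10 differences over 27 sites, so p = 10/27 = 0.3704.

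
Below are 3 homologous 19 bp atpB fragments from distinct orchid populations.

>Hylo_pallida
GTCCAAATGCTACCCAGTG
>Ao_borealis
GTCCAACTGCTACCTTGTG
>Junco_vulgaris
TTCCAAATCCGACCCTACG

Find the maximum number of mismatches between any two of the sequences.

Pairwise Hamming distances:
  Hylo_pallida vs Ao_borealis: 3
  Hylo_pallida vs Junco_vulgaris: 6
  Ao_borealis vs Junco_vulgaris: 7
The largest is 7, between Ao_borealis and Junco_vulgaris.

7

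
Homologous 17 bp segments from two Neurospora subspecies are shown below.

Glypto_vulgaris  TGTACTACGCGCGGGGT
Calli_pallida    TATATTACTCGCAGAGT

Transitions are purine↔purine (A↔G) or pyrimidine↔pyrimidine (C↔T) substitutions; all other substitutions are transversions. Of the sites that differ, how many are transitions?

4

Differing sites — 2:G/A (Ti); 5:C/T (Ti); 9:G/T (Tv); 13:G/A (Ti); 15:G/A (Ti).
Of the 5 differences, 4 transitions and 1 transversion, so the answer is 4.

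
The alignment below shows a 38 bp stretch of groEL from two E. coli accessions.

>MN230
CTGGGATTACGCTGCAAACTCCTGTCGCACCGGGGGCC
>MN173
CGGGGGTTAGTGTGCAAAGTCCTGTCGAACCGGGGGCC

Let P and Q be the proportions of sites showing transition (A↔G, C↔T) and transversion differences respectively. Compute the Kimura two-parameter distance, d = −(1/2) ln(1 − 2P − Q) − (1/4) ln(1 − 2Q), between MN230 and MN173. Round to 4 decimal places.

Mismatches occur at site 2 (T/G, transversion), site 6 (A/G, transition), site 10 (C/G, transversion), site 11 (G/T, transversion), site 12 (C/G, transversion), site 19 (C/G, transversion), site 28 (C/A, transversion).
Of the 7 differences, 1 transition and 6 transversions over 38 sites: P = 1/38 = 0.026316, Q = 6/38 = 0.157895.
d = −0.5·ln(0.789473) − 0.25·ln(0.684210) = −0.5·(-0.236390) − 0.25·(-0.379490) = 0.2131.

0.2131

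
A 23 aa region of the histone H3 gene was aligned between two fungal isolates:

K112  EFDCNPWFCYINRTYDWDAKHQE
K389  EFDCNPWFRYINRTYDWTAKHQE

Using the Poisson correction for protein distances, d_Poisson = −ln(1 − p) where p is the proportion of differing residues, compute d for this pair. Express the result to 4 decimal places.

Mismatches occur at site 9 (C/R), site 18 (D/T).
p = 2/23 = 0.086957.
d = −ln(1 − 0.086957) = −ln(0.913043) = 0.0910.

0.0910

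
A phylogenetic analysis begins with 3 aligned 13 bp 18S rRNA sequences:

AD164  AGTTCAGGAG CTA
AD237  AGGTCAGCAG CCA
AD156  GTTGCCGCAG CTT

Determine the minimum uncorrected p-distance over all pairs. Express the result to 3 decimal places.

0.231

Pairwise Hamming distances:
  AD164 vs AD237: 3
  AD164 vs AD156: 6
  AD237 vs AD156: 7
The smallest is 3 mismatches, between AD164 and AD237; p = 3/13 = 0.231.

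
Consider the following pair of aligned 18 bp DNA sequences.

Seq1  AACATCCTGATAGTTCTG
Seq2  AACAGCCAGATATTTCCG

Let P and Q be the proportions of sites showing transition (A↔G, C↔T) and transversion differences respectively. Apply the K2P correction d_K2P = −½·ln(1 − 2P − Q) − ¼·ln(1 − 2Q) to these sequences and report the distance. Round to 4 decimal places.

0.2641

Differing sites — 5:T/G (Tv); 8:T/A (Tv); 13:G/T (Tv); 17:T/C (Ti).
Of the 4 differences, 1 transition and 3 transversions over 18 sites: P = 1/18 = 0.055556, Q = 3/18 = 0.166667.
d = −0.5·ln(0.722221) − 0.25·ln(0.666666) = −0.5·(-0.325424) − 0.25·(-0.405466) = 0.2641.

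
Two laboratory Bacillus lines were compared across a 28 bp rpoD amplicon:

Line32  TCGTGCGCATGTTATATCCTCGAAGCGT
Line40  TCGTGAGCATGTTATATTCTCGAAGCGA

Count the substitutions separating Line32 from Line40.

3

Differing sites — 6:C/A; 18:C/T; 28:T/A.
That gives 3 mismatches out of 28 aligned sites, so the Hamming distance is 3.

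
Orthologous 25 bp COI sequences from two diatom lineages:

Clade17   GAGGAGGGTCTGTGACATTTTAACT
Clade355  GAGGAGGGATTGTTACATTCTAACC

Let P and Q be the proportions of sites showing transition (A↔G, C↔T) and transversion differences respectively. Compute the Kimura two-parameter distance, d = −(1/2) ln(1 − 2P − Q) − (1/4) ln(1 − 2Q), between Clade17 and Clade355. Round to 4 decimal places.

0.2364

Differing sites — 9:T/A (Tv); 10:C/T (Ti); 14:G/T (Tv); 20:T/C (Ti); 25:T/C (Ti).
Of the 5 differences, 3 transitions and 2 transversions over 25 sites: P = 3/25 = 0.120000, Q = 2/25 = 0.080000.
d = −0.5·ln(0.680000) − 0.25·ln(0.840000) = −0.5·(-0.385662) − 0.25·(-0.174353) = 0.2364.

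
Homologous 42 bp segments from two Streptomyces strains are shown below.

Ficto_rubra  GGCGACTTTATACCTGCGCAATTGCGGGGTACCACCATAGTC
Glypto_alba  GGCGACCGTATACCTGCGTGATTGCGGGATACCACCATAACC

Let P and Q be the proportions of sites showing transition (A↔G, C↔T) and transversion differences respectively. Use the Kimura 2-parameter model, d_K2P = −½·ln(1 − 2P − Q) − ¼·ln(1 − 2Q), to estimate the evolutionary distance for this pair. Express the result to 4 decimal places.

0.1974

Mismatches occur at site 7 (T→C, transition), site 8 (T→G, transversion), site 19 (C→T, transition), site 20 (A→G, transition), site 29 (G→A, transition), site 40 (G→A, transition), site 41 (T→C, transition).
Of the 7 differences, 6 transitions and 1 transversion over 42 sites: P = 6/42 = 0.142857, Q = 1/42 = 0.023810.
d = −0.5·ln(0.690476) − 0.25·ln(0.952380) = −0.5·(-0.370374) − 0.25·(-0.048791) = 0.1974.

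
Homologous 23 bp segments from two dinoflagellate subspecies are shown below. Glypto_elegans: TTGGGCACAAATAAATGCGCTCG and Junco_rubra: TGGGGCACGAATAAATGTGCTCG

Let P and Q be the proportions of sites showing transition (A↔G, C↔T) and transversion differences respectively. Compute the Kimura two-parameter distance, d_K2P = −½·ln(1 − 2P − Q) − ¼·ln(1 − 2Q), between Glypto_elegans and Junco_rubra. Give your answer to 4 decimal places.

Differing sites — 2:T/G (Tv); 9:A/G (Ti); 18:C/T (Ti).
Of the 3 differences, 2 transitions and 1 transversion over 23 sites: P = 2/23 = 0.086957, Q = 1/23 = 0.043478.
d = −0.5·ln(0.782608) − 0.25·ln(0.913044) = −0.5·(-0.245123) − 0.25·(-0.090971) = 0.1453.

0.1453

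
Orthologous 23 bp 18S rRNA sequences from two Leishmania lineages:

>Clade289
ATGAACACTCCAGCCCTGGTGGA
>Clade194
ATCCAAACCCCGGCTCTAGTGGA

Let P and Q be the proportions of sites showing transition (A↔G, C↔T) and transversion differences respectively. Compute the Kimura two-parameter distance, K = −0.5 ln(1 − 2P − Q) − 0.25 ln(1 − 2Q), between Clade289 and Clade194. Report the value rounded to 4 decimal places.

The sequences differ at positions 3 (G/C, transversion), 4 (A/C, transversion), 6 (C/A, transversion), 9 (T/C, transition), 12 (A/G, transition), 15 (C/T, transition), 18 (G/A, transition).
Of the 7 differences, 4 transitions and 3 transversions over 23 sites: P = 4/23 = 0.173913, Q = 3/23 = 0.130435.
d = −0.5·ln(0.521739) − 0.25·ln(0.739130) = −0.5·(-0.650588) − 0.25·(-0.302281) = 0.4009.

0.4009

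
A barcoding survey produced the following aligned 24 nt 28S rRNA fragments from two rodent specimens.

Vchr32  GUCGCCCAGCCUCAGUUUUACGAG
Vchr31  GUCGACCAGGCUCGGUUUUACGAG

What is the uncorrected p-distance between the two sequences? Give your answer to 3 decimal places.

The sequences differ at positions 5 (C/A), 10 (C/G), 14 (A/G).
There are 3 differences over 24 sites, so p = 3/24 = 0.125.

0.125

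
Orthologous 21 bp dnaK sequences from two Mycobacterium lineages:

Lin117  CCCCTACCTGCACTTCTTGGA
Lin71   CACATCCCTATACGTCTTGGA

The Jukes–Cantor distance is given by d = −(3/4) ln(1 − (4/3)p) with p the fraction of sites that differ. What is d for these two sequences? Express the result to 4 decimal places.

0.3597

Differing sites — 2:C/A; 4:C/A; 6:A/C; 10:G/A; 11:C/T; 14:T/G.
p = 6/21 = 0.285714.
d = −0.75 · ln(1 − (4/3)·0.285714) = −0.75 · ln(0.619048) = −0.75 · (-0.479572) = 0.3597.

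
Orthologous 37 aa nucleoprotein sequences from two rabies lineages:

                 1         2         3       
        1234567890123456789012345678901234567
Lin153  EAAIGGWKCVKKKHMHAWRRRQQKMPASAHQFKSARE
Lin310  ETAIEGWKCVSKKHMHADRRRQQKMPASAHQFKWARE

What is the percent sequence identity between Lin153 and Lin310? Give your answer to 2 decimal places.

86.49%

Mismatches occur at site 2 (A↔T), site 5 (G↔E), site 11 (K↔S), site 18 (W↔D), site 34 (S↔W).
32 of the 37 sites match, so the percent identity is 32/37 × 100 = 86.49%.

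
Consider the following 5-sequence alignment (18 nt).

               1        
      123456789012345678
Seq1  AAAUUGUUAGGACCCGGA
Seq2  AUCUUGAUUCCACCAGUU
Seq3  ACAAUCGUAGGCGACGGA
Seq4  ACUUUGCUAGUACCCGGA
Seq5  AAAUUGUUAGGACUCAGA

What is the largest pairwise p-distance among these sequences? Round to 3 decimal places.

Pairwise Hamming distances:
  Seq1 vs Seq2: 9
  Seq1 vs Seq3: 7
  Seq1 vs Seq4: 4
  Seq1 vs Seq5: 2
  Seq2 vs Seq3: 14
  Seq2 vs Seq4: 9
  Seq2 vs Seq5: 11
  Seq3 vs Seq4: 8
  Seq3 vs Seq5: 8
  Seq4 vs Seq5: 6
The largest is 14 mismatches, between Seq2 and Seq3; p = 14/18 = 0.778.

0.778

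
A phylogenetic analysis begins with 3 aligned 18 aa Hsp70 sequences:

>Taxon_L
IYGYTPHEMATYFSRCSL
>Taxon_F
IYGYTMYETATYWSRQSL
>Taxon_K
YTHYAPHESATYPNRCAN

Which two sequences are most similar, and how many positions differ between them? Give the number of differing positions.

Pairwise Hamming distances:
  Taxon_L vs Taxon_F: 5
  Taxon_L vs Taxon_K: 9
  Taxon_F vs Taxon_K: 12
The smallest is 5, between Taxon_L and Taxon_F.

5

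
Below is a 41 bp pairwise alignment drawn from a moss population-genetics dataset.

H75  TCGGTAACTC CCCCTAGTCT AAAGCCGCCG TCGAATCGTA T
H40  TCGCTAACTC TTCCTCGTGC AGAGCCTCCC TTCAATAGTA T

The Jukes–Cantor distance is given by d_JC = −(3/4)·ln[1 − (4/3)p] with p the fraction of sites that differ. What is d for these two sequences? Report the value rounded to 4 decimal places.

Differing sites — 4:G/C; 11:C/T; 12:C/T; 16:A/C; 19:C/G; 20:T/C; 22:A/G; 27:G/T; 30:G/C; 32:C/T; 33:G/C; 37:C/A.
p = 12/41 = 0.292683.
d = −0.75 · ln(1 − (4/3)·0.292683) = −0.75 · ln(0.609756) = −0.75 · (-0.494696) = 0.3710.

0.3710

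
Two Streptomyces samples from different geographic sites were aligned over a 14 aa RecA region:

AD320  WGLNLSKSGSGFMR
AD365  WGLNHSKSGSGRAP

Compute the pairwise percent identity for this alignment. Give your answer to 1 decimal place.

71.4%

Mismatches occur at site 5 (L→H), site 12 (F→R), site 13 (M→A), site 14 (R→P).
10 of the 14 sites match, so the percent identity is 10/14 × 100 = 71.4%.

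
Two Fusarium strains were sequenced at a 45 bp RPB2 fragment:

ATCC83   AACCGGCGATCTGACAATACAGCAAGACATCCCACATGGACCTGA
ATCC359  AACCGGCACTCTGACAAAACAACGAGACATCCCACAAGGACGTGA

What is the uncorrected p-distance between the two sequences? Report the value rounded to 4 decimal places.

0.1556

Differing sites — 8:G/A; 9:A/C; 18:T/A; 22:G/A; 24:A/G; 37:T/A; 42:C/G.
There are 7 differences over 45 sites, so p = 7/45 = 0.1556.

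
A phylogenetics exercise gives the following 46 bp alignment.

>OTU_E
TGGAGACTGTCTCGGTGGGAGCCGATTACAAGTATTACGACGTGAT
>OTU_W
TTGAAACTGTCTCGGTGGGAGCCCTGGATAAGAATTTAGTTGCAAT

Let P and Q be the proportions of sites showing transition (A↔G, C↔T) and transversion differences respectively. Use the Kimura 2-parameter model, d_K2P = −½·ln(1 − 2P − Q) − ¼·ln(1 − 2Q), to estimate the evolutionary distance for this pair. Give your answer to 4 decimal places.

Differing sites — 2:G/T (Tv); 5:G/A (Ti); 24:G/C (Tv); 25:A/T (Tv); 26:T/G (Tv); 27:T/G (Tv); 29:C/T (Ti); 33:T/A (Tv); 37:A/T (Tv); 38:C/A (Tv); 40:A/T (Tv); 41:C/T (Ti); 43:T/C (Ti); 44:G/A (Ti).
Of the 14 differences, 5 transitions and 9 transversions over 46 sites: P = 5/46 = 0.108696, Q = 9/46 = 0.195652.
d = −0.5·ln(0.586956) − 0.25·ln(0.608696) = −0.5·(-0.532805) − 0.25·(-0.496436) = 0.3905.

0.3905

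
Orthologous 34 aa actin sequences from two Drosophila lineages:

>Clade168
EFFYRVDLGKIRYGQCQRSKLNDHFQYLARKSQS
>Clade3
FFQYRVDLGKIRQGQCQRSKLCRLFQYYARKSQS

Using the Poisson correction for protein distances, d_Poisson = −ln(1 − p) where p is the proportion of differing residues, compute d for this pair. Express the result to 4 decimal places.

Differing sites — 1:E/F; 3:F/Q; 13:Y/Q; 22:N/C; 23:D/R; 24:H/L; 28:L/Y.
p = 7/34 = 0.205882.
d = −ln(1 − 0.205882) = −ln(0.794118) = 0.2305.

0.2305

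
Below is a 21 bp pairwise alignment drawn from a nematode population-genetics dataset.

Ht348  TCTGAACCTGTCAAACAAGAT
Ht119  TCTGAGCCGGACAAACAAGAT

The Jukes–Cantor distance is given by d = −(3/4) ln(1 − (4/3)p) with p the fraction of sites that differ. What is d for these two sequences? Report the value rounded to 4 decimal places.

0.1585

Mismatches occur at site 6 (A→G), site 9 (T→G), site 11 (T→A).
p = 3/21 = 0.142857.
d = −0.75 · ln(1 − (4/3)·0.142857) = −0.75 · ln(0.809524) = −0.75 · (-0.211309) = 0.1585.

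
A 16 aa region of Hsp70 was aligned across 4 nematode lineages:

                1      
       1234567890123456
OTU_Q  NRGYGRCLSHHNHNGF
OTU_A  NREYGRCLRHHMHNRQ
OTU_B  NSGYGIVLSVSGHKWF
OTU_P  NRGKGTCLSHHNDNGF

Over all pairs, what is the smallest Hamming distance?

Pairwise Hamming distances:
  OTU_Q vs OTU_A: 5
  OTU_Q vs OTU_B: 8
  OTU_Q vs OTU_P: 3
  OTU_A vs OTU_B: 11
  OTU_A vs OTU_P: 8
  OTU_B vs OTU_P: 10
The smallest is 3, between OTU_Q and OTU_P.

3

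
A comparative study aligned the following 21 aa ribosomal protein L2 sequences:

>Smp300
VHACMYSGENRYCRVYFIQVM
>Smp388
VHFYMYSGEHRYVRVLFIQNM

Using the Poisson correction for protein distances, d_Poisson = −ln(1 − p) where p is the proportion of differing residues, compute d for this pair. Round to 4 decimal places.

Differing sites — 3:A/F; 4:C/Y; 10:N/H; 13:C/V; 16:Y/L; 20:V/N.
p = 6/21 = 0.285714.
d = −ln(1 − 0.285714) = −ln(0.714286) = 0.3365.

0.3365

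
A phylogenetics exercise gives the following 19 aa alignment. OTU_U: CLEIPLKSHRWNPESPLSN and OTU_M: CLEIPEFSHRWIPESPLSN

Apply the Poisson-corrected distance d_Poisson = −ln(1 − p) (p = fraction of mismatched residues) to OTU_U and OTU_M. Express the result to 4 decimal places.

Mismatches occur at site 6 (L↔E), site 7 (K↔F), site 12 (N↔I).
p = 3/19 = 0.157895.
d = −ln(1 − 0.157895) = −ln(0.842105) = 0.1719.

0.1719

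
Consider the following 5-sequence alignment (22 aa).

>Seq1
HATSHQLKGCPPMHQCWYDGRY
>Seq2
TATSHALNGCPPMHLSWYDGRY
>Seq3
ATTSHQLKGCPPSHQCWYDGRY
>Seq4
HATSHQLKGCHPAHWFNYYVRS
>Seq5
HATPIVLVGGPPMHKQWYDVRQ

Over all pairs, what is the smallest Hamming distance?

3

Pairwise Hamming distances:
  Seq1 vs Seq2: 5
  Seq1 vs Seq3: 3
  Seq1 vs Seq4: 8
  Seq1 vs Seq5: 9
  Seq2 vs Seq3: 7
  Seq2 vs Seq4: 11
  Seq2 vs Seq5: 10
  Seq3 vs Seq4: 10
  Seq3 vs Seq5: 12
  Seq4 vs Seq5: 12
The smallest is 3, between Seq1 and Seq3.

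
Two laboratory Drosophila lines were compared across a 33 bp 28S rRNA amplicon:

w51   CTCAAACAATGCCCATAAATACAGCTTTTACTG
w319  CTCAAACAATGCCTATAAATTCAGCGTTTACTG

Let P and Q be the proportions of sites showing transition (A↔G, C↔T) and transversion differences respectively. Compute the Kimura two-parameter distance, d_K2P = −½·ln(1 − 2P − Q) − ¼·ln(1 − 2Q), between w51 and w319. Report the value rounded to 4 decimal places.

Differing sites — 14:C/T (Ti); 21:A/T (Tv); 26:T/G (Tv).
Of the 3 differences, 1 transition and 2 transversions over 33 sites: P = 1/33 = 0.030303, Q = 2/33 = 0.060606.
d = −0.5·ln(0.878788) − 0.25·ln(0.878788) = −0.5·(-0.129212) − 0.25·(-0.129212) = 0.0969.

0.0969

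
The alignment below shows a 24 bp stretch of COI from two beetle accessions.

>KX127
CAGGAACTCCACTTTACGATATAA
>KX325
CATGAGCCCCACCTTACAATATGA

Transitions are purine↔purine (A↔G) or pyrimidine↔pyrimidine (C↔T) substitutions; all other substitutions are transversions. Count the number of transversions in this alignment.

1

Mismatches occur at site 3 (G↔T, transversion), site 6 (A↔G, transition), site 8 (T↔C, transition), site 13 (T↔C, transition), site 18 (G↔A, transition), site 23 (A↔G, transition).
Of the 6 differences, 5 transitions and 1 transversion, so the answer is 1.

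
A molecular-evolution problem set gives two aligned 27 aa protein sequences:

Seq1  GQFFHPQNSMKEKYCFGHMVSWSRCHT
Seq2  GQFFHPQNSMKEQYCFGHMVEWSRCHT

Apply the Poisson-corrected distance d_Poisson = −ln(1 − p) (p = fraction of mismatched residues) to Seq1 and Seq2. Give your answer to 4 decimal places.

Differing sites — 13:K/Q; 21:S/E.
p = 2/27 = 0.074074.
d = −ln(1 − 0.074074) = −ln(0.925926) = 0.0770.

0.0770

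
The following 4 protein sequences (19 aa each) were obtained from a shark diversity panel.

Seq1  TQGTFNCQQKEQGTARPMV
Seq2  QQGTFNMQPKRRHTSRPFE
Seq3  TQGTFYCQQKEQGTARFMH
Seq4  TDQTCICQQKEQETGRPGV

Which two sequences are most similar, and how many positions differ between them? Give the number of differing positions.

3

Pairwise Hamming distances:
  Seq1 vs Seq2: 9
  Seq1 vs Seq3: 3
  Seq1 vs Seq4: 7
  Seq2 vs Seq3: 11
  Seq2 vs Seq4: 13
  Seq3 vs Seq4: 9
The smallest is 3, between Seq1 and Seq3.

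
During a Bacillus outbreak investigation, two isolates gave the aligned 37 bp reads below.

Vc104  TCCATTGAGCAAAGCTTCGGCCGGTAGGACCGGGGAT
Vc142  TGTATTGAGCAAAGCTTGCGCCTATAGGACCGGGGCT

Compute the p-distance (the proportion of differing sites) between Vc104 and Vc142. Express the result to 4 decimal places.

0.1892

The sequences differ at positions 2 (C/G), 3 (C/T), 18 (C/G), 19 (G/C), 23 (G/T), 24 (G/A), 36 (A/C).
There are 7 differences over 37 sites, so p = 7/37 = 0.1892.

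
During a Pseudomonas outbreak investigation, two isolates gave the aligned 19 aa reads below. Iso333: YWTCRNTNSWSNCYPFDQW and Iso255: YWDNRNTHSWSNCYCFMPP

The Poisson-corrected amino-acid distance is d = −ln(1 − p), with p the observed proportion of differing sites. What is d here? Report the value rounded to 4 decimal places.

Differing sites — 3:T/D; 4:C/N; 8:N/H; 15:P/C; 17:D/M; 18:Q/P; 19:W/P.
p = 7/19 = 0.368421.
d = −ln(1 − 0.368421) = −ln(0.631579) = 0.4595.

0.4595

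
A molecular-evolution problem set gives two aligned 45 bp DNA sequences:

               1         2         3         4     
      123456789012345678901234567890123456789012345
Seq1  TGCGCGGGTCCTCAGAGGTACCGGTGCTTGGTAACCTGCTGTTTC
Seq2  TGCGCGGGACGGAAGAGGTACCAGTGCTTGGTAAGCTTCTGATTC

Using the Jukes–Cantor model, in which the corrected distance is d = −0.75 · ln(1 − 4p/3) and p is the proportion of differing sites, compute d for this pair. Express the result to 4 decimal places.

0.2029

Differing sites — 9:T/A; 11:C/G; 12:T/G; 13:C/A; 23:G/A; 35:C/G; 38:G/T; 42:T/A.
p = 8/45 = 0.177778.
d = −0.75 · ln(1 − (4/3)·0.177778) = −0.75 · ln(0.762963) = −0.75 · (-0.270546) = 0.2029.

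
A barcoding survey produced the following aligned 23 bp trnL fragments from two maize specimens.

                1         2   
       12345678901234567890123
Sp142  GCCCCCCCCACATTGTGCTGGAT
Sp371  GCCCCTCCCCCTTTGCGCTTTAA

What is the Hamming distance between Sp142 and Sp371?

Mismatches occur at site 6 (C↔T), site 10 (A↔C), site 12 (A↔T), site 16 (T↔C), site 20 (G↔T), site 21 (G↔T), site 23 (T↔A).
That gives 7 mismatches out of 23 aligned sites, so the Hamming distance is 7.

7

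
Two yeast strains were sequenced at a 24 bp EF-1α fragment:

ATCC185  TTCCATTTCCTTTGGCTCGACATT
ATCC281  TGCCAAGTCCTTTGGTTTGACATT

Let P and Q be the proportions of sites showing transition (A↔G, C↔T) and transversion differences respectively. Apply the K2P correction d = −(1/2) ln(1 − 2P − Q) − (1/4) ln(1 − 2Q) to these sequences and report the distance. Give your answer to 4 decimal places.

0.2443

Differing sites — 2:T/G (Tv); 6:T/A (Tv); 7:T/G (Tv); 16:C/T (Ti); 18:C/T (Ti).
Of the 5 differences, 2 transitions and 3 transversions over 24 sites: P = 2/24 = 0.083333, Q = 3/24 = 0.125000.
d = −0.5·ln(0.708334) − 0.25·ln(0.750000) = −0.5·(-0.344840) − 0.25·(-0.287682) = 0.2443.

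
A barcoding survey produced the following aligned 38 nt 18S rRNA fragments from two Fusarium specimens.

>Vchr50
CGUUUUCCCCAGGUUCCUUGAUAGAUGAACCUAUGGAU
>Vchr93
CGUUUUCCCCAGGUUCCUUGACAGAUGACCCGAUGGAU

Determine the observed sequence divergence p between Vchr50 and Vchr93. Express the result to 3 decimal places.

0.079

Differing sites — 22:U/C; 29:A/C; 32:U/G.
There are 3 differences over 38 sites, so p = 3/38 = 0.079.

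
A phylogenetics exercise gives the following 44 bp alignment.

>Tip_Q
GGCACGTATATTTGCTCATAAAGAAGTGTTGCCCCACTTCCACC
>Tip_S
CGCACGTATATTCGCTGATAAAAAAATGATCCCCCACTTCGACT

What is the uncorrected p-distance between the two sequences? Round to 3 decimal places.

0.205

The sequences differ at positions 1 (G/C), 13 (T/C), 17 (C/G), 23 (G/A), 26 (G/A), 29 (T/A), 31 (G/C), 41 (C/G), 44 (C/T).
There are 9 differences over 44 sites, so p = 9/44 = 0.205.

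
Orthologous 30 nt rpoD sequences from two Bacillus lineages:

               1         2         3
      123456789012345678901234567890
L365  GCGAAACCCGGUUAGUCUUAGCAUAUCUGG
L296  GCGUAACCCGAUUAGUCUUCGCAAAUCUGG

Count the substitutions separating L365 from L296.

4

Mismatches occur at site 4 (A↔U), site 11 (G↔A), site 20 (A↔C), site 24 (U↔A).
That gives 4 mismatches out of 30 aligned sites, so the Hamming distance is 4.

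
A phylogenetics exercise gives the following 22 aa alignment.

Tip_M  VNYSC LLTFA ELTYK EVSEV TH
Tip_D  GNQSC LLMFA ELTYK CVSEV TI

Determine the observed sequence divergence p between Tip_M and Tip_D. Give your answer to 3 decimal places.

0.227

Mismatches occur at site 1 (V→G), site 3 (Y→Q), site 8 (T→M), site 16 (E→C), site 22 (H→I).
There are 5 differences over 22 sites, so p = 5/22 = 0.227.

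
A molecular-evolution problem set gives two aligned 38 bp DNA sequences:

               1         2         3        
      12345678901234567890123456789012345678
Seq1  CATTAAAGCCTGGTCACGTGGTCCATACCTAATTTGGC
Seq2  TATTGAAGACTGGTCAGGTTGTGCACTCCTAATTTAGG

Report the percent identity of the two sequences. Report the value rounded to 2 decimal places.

73.68%

The sequences differ at positions 1 (C/T), 5 (A/G), 9 (C/A), 17 (C/G), 20 (G/T), 23 (C/G), 26 (T/C), 27 (A/T), 36 (G/A), 38 (C/G).
28 of the 38 sites match, so the percent identity is 28/38 × 100 = 73.68%.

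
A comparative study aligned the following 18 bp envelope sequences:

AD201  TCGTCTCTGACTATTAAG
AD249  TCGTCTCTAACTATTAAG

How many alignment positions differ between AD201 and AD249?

1

A single mismatch occurs at site 9 (G/A).
That gives 1 mismatch out of 18 aligned sites, so the Hamming distance is 1.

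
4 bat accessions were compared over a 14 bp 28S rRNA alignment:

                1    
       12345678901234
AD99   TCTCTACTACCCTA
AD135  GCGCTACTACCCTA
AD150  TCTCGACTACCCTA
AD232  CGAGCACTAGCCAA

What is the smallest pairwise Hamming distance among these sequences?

1

Pairwise Hamming distances:
  AD99 vs AD135: 2
  AD99 vs AD150: 1
  AD99 vs AD232: 7
  AD135 vs AD150: 3
  AD135 vs AD232: 7
  AD150 vs AD232: 7
The smallest is 1, between AD99 and AD150.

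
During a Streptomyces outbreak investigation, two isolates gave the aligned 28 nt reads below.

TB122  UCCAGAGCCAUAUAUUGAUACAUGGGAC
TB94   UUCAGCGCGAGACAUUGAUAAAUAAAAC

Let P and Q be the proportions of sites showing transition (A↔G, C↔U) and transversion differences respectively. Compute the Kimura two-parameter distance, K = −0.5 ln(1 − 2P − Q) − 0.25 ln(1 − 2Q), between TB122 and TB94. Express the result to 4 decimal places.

The sequences differ at positions 2 (C/U, transition), 6 (A/C, transversion), 9 (C/G, transversion), 11 (U/G, transversion), 13 (U/C, transition), 21 (C/A, transversion), 24 (G/A, transition), 25 (G/A, transition), 26 (G/A, transition).
Of the 9 differences, 5 transitions and 4 transversions over 28 sites: P = 5/28 = 0.178571, Q = 4/28 = 0.142857.
d = −0.5·ln(0.500001) − 0.25·ln(0.714286) = −0.5·(-0.693145) − 0.25·(-0.336472) = 0.4307.

0.4307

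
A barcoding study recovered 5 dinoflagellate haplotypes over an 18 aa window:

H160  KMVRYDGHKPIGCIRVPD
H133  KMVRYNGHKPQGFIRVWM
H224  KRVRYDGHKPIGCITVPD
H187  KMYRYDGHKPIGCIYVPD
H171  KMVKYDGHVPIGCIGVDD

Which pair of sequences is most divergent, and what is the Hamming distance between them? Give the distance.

Pairwise Hamming distances:
  H160 vs H133: 5
  H160 vs H224: 2
  H160 vs H187: 2
  H160 vs H171: 4
  H133 vs H224: 7
  H133 vs H187: 7
  H133 vs H171: 8
  H224 vs H187: 3
  H224 vs H171: 5
  H187 vs H171: 5
The largest is 8, between H133 and H171.

8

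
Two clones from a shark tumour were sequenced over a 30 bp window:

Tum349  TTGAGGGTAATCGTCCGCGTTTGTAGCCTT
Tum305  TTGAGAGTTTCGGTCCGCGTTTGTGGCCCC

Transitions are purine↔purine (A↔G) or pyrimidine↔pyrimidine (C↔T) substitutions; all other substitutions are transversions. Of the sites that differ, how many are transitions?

Mismatches occur at site 6 (G→A, transition), site 9 (A→T, transversion), site 10 (A→T, transversion), site 11 (T→C, transition), site 12 (C→G, transversion), site 25 (A→G, transition), site 29 (T→C, transition), site 30 (T→C, transition).
Of the 8 differences, 5 transitions and 3 transversions, so the answer is 5.

5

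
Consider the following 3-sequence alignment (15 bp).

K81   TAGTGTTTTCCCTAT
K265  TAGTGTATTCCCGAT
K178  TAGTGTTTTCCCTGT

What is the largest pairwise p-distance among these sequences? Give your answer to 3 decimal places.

0.200

Pairwise Hamming distances:
  K81 vs K265: 2
  K81 vs K178: 1
  K265 vs K178: 3
The largest is 3 mismatches, between K265 and K178; p = 3/15 = 0.200.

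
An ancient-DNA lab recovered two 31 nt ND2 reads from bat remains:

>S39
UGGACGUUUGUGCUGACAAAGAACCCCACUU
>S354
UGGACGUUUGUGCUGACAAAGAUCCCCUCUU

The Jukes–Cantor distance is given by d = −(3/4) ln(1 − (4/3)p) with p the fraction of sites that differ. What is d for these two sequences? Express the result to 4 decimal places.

Mismatches occur at site 23 (A→U), site 28 (A→U).
p = 2/31 = 0.064516.
d = −0.75 · ln(1 − (4/3)·0.064516) = −0.75 · ln(0.913979) = −0.75 · (-0.089948) = 0.0675.

0.0675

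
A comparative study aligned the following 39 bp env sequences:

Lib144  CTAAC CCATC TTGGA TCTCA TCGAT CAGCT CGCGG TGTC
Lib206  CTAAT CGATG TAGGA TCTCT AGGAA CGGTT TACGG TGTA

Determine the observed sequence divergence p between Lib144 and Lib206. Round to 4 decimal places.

Mismatches occur at site 5 (C→T), site 7 (C→G), site 10 (C→G), site 12 (T→A), site 20 (A→T), site 21 (T→A), site 22 (C→G), site 25 (T→A), site 27 (A→G), site 29 (C→T), site 31 (C→T), site 32 (G→A), site 39 (C→A).
There are 13 differences over 39 sites, so p = 13/39 = 0.3333.

0.3333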